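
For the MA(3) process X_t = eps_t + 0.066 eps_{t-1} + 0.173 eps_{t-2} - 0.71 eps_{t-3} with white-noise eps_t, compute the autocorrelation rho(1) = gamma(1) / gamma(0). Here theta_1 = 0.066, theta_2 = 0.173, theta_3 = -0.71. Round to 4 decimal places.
\rho(1) = -0.0295

For an MA(q) process with theta_0 = 1, the autocovariance is
  gamma(k) = sigma^2 * sum_{i=0..q-k} theta_i * theta_{i+k},
and rho(k) = gamma(k) / gamma(0). Sigma^2 cancels.
  numerator   = (1)*(0.066) + (0.066)*(0.173) + (0.173)*(-0.71) = -0.045412.
  denominator = (1)^2 + (0.066)^2 + (0.173)^2 + (-0.71)^2 = 1.538385.
  rho(1) = -0.045412 / 1.538385 = -0.0295.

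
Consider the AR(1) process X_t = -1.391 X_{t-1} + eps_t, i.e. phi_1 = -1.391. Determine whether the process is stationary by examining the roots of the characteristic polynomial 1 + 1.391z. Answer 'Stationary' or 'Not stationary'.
\text{Not stationary}

The AR(p) characteristic polynomial is P(z) = 1 + 1.391z.
Stationarity requires all roots to lie outside the unit circle, i.e. |z| > 1 for every root.
This is linear in z: 1 + (1.391) z = 0  =>  z = -1/(1.391) = -0.718907,  |z| = 0.718907.
Moduli of all roots: 0.7189.
All moduli strictly greater than 1? No.
Verdict: Not stationary.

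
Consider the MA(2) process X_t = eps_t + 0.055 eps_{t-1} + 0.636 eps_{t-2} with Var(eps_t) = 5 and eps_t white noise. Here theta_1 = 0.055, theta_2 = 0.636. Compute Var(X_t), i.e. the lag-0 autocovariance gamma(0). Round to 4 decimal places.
\gamma(0) = 7.0376

For an MA(q) process X_t = eps_t + sum_i theta_i eps_{t-i} with
Var(eps_t) = sigma^2, the variance is
  gamma(0) = sigma^2 * (1 + sum_i theta_i^2).
  sum_i theta_i^2 = (0.055)^2 + (0.636)^2 = 0.003025 + 0.404496 = 0.407521.
  gamma(0) = 5 * (1 + 0.407521) = 5 * 1.407521 = 7.037605, which rounds to 7.0376.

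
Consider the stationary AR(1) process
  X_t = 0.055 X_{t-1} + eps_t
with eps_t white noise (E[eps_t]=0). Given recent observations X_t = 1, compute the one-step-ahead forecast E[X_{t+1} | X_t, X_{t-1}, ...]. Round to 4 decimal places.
E[X_{t+1} \mid \mathcal F_t] = 0.0550

For an AR(p) model X_t = c + sum_i phi_i X_{t-i} + eps_t, the
one-step-ahead conditional mean is
  E[X_{t+1} | X_t, ...] = c + sum_i phi_i X_{t+1-i}.
Substitute known values:
  E[X_{t+1} | ...] = (0.055) * (1)
                   = 0.0550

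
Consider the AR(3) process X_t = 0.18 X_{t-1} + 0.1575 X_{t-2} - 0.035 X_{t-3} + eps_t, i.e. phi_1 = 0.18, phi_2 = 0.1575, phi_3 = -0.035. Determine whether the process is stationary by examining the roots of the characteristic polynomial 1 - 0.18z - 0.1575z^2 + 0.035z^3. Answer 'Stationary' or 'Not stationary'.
\text{Stationary}

The AR(p) characteristic polynomial is P(z) = 1 - 0.18z - 0.1575z^2 + 0.035z^3.
Stationarity requires all roots to lie outside the unit circle, i.e. |z| > 1 for every root.
Degree 3: look for a simple real root z0 first, then factor out (1 - z/z0) and solve the remaining quadratic.
Testing z0 = 4: P(4) = 1 + (-0.18)(4) + (-0.1575)(4)^2 + (0.035)(4)^3
  = 1 + (-0.72) + (-2.52) + (2.24) = 0.  So z_0 = 4 is a root, |z_0| = 4.
Divide out the factor (1 - 0.25 z) = (1 - z/z0) (since 1/z0 = 0.25):
  P(z) = (1 - 0.25 z)(1 + (0.07) z + (-0.14) z^2)
  [check: z-coef 0.07 - (0.25) = -0.18; z^2-coef -0.14 - (0.25)(0.07) = -0.1575; z^3-coef -(0.25)(-0.14) = 0.035.]
Remaining roots from the quadratic factor 1 + (0.07) z + (-0.14) z^2:
  Set 1 + (0.07) z + (-0.14) z^2 = 0, i.e. a z^2 + b z + c = 0 with a = -0.14, b = 0.07, c = 1.
  Discriminant D = b^2 - 4ac = (0.07)^2 - 4*(-0.14)*1 = 0.0049 - (-0.56) = 0.5649.
  D >= 0, so the roots are real: z = (-b +/- sqrt(D)) / (2a) = (-0.07 +/- 0.751598) / (-0.28).
    z_1 = (-0.07 + 0.751598) / (-0.28) = -2.4343,   |z_1| = 2.4343.
    z_2 = (-0.07 - 0.751598) / (-0.28) = 2.9343,   |z_2| = 2.9343.
Moduli of all roots: 4.0000, 2.4343, 2.9343.
All moduli strictly greater than 1? Yes.
Verdict: Stationary.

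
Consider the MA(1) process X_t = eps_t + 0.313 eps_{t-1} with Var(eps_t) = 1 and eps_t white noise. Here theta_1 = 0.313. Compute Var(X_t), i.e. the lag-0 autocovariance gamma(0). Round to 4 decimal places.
\gamma(0) = 1.0980

For an MA(q) process X_t = eps_t + sum_i theta_i eps_{t-i} with
Var(eps_t) = sigma^2, the variance is
  gamma(0) = sigma^2 * (1 + sum_i theta_i^2).
  sum_i theta_i^2 = (0.313)^2 = 0.097969.
  gamma(0) = 1 * (1 + 0.097969) = 1 * 1.097969 = 1.097969, which rounds to 1.0980.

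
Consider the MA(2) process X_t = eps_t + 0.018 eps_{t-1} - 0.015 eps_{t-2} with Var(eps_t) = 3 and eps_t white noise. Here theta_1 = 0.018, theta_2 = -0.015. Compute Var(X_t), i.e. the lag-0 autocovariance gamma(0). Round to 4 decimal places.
\gamma(0) = 3.0016

For an MA(q) process X_t = eps_t + sum_i theta_i eps_{t-i} with
Var(eps_t) = sigma^2, the variance is
  gamma(0) = sigma^2 * (1 + sum_i theta_i^2).
  sum_i theta_i^2 = (0.018)^2 + (-0.015)^2 = 0.000324 + 0.000225 = 0.000549.
  gamma(0) = 3 * (1 + 0.000549) = 3 * 1.000549 = 3.001647, which rounds to 3.0016.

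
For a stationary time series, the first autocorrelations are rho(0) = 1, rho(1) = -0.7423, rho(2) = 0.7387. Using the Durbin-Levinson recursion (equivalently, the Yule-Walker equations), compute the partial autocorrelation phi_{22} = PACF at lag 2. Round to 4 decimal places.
\phi_{22} = 0.4180

The PACF at lag k is phi_{kk}, the last component of the solution
to the Yule-Walker system G_k phi = r_k where
  (G_k)_{ij} = rho(|i - j|), (r_k)_i = rho(i), i,j = 1..k.
Equivalently, Durbin-Levinson gives phi_{kk} iteratively:
  phi_{11} = rho(1)
  phi_{kk} = [rho(k) - sum_{j=1..k-1} phi_{k-1,j} rho(k-j)]
            / [1 - sum_{j=1..k-1} phi_{k-1,j} rho(j)],
  phi_{k,j} = phi_{k-1,j} - phi_{kk} phi_{k-1,k-j},  j = 1..k-1.
Step k = 1:
  phi_11 = rho(1) = -0.7423.
Step k = 2:
  phi_22 = [rho(2) - phi_11 rho(1)] / [1 - phi_11 rho(1)] = [0.7387 - (-0.7423)(-0.7423)] / [1 - (-0.7423)(-0.7423)]
         = 0.18769071 / 0.44899071 = 0.418.
Therefore phi_{22} = 0.4180.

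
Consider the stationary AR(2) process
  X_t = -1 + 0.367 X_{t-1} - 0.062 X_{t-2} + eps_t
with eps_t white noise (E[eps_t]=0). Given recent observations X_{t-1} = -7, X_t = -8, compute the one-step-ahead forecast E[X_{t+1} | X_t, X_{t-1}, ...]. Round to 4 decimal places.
E[X_{t+1} \mid \mathcal F_t] = -3.5020

For an AR(p) model X_t = c + sum_i phi_i X_{t-i} + eps_t, the
one-step-ahead conditional mean is
  E[X_{t+1} | X_t, ...] = c + sum_i phi_i X_{t+1-i}.
Substitute known values:
  E[X_{t+1} | ...] = -1 + (0.367) * (-8) + (-0.062) * (-7)
                   = -3.5020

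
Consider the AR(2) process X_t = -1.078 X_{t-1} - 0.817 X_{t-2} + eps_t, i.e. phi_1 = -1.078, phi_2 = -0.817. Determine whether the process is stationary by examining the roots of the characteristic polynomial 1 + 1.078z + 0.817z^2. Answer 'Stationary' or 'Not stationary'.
\text{Stationary}

The AR(p) characteristic polynomial is P(z) = 1 + 1.078z + 0.817z^2.
Stationarity requires all roots to lie outside the unit circle, i.e. |z| > 1 for every root.
Set 1 + (1.078) z + (0.817) z^2 = 0, i.e. a z^2 + b z + c = 0 with a = 0.817, b = 1.078, c = 1.
Discriminant D = b^2 - 4ac = (1.078)^2 - 4*(0.817)*1 = 1.162084 - (3.268) = -2.105916.
D < 0, so the roots are the complex-conjugate pair z = (-b +/- i sqrt(-D)) / (2a) = -0.6597 +/- 0.8881i.
For a conjugate pair |z|^2 = z * conj(z) = (product of roots) = c/a = 1/(0.817) = 1.22399, so |z| = sqrt(1.22399) = 1.1063 for both roots.
Moduli of all roots: 1.1063, 1.1063.
All moduli strictly greater than 1? Yes.
Verdict: Stationary.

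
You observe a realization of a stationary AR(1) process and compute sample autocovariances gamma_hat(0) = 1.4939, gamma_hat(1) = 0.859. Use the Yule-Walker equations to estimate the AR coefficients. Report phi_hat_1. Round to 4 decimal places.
\hat\phi_{1} = 0.5750

The Yule-Walker equations for an AR(p) process read, in matrix form,
  Gamma_p phi = r_p,   with   (Gamma_p)_{ij} = gamma(|i - j|),
                       (r_p)_i = gamma(i),   i,j = 1..p.
Substitute the sample gammas (Toeplitz matrix and right-hand side of size 1):
  Gamma_p = [[1.4939]]
  r_p     = [0.859]
With p = 1 this is the single equation gamma(0) phi_1 = gamma(1):
  phi_hat_1 = gamma(1) / gamma(0) = 0.859 / 1.4939 = 0.5750.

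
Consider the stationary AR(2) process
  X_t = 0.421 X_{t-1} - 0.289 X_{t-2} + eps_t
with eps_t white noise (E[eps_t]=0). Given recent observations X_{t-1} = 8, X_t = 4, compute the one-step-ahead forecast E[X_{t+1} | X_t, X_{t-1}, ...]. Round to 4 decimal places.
E[X_{t+1} \mid \mathcal F_t] = -0.6280

For an AR(p) model X_t = c + sum_i phi_i X_{t-i} + eps_t, the
one-step-ahead conditional mean is
  E[X_{t+1} | X_t, ...] = c + sum_i phi_i X_{t+1-i}.
Substitute known values:
  E[X_{t+1} | ...] = (0.421) * (4) + (-0.289) * (8)
                   = -0.6280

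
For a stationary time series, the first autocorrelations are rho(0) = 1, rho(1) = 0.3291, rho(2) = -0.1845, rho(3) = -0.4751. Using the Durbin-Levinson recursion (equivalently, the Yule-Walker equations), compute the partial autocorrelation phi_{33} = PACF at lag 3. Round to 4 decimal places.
\phi_{33} = -0.3600

The PACF at lag k is phi_{kk}, the last component of the solution
to the Yule-Walker system G_k phi = r_k where
  (G_k)_{ij} = rho(|i - j|), (r_k)_i = rho(i), i,j = 1..k.
Equivalently, Durbin-Levinson gives phi_{kk} iteratively:
  phi_{11} = rho(1)
  phi_{kk} = [rho(k) - sum_{j=1..k-1} phi_{k-1,j} rho(k-j)]
            / [1 - sum_{j=1..k-1} phi_{k-1,j} rho(j)],
  phi_{k,j} = phi_{k-1,j} - phi_{kk} phi_{k-1,k-j},  j = 1..k-1.
Step k = 1:
  phi_11 = rho(1) = 0.3291.
Step k = 2:
  phi_22 = [rho(2) - phi_11 rho(1)] / [1 - phi_11 rho(1)] = [-0.1845 - (0.3291)(0.3291)] / [1 - (0.3291)(0.3291)]
         = -0.29280681 / 0.89169319 = -0.328372.
  Update: phi_21 = phi_11 - phi_22 phi_11 = 0.3291 - (-0.328372)(0.3291) = 0.437167.
Step k = 3:
  phi_33 = [rho(3) - phi_21 rho(2) - phi_22 rho(1)] / [1 - phi_21 rho(1) - phi_22 rho(2)]
    numerator   = -0.4751 - (0.437167)(-0.1845) - (-0.328372)(0.3291) = -0.28637554
    denominator = 1 - (0.437167)(0.3291) - (-0.328372)(-0.1845) = 0.79554372
  phi_33 = -0.28637554 / 0.79554372 = -0.36.
Therefore phi_{33} = -0.3600.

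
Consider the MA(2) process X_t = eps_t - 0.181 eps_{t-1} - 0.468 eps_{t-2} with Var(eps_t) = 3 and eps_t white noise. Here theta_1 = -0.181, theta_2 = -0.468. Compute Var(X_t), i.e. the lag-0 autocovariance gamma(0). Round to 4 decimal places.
\gamma(0) = 3.7554

For an MA(q) process X_t = eps_t + sum_i theta_i eps_{t-i} with
Var(eps_t) = sigma^2, the variance is
  gamma(0) = sigma^2 * (1 + sum_i theta_i^2).
  sum_i theta_i^2 = (-0.181)^2 + (-0.468)^2 = 0.032761 + 0.219024 = 0.251785.
  gamma(0) = 3 * (1 + 0.251785) = 3 * 1.251785 = 3.755355, which rounds to 3.7554.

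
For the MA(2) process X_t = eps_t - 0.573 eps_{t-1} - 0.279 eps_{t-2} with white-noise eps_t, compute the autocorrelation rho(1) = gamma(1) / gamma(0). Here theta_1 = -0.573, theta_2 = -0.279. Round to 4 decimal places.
\rho(1) = -0.2938

For an MA(q) process with theta_0 = 1, the autocovariance is
  gamma(k) = sigma^2 * sum_{i=0..q-k} theta_i * theta_{i+k},
and rho(k) = gamma(k) / gamma(0). Sigma^2 cancels.
  numerator   = (1)*(-0.573) + (-0.573)*(-0.279) = -0.413133.
  denominator = (1)^2 + (-0.573)^2 + (-0.279)^2 = 1.40617.
  rho(1) = -0.413133 / 1.40617 = -0.2938.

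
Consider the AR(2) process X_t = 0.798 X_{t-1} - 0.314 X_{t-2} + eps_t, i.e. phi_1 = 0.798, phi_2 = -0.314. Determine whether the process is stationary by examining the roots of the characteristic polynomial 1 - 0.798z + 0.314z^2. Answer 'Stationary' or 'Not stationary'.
\text{Stationary}

The AR(p) characteristic polynomial is P(z) = 1 - 0.798z + 0.314z^2.
Stationarity requires all roots to lie outside the unit circle, i.e. |z| > 1 for every root.
Set 1 + (-0.798) z + (0.314) z^2 = 0, i.e. a z^2 + b z + c = 0 with a = 0.314, b = -0.798, c = 1.
Discriminant D = b^2 - 4ac = (-0.798)^2 - 4*(0.314)*1 = 0.636804 - (1.256) = -0.619196.
D < 0, so the roots are the complex-conjugate pair z = (-b +/- i sqrt(-D)) / (2a) = 1.2707 +/- 1.253i.
For a conjugate pair |z|^2 = z * conj(z) = (product of roots) = c/a = 1/(0.314) = 3.184713, so |z| = sqrt(3.184713) = 1.7846 for both roots.
Moduli of all roots: 1.7846, 1.7846.
All moduli strictly greater than 1? Yes.
Verdict: Stationary.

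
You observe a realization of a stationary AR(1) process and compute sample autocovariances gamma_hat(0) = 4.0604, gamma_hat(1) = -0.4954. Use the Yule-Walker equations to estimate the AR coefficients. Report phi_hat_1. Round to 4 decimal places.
\hat\phi_{1} = -0.1220

The Yule-Walker equations for an AR(p) process read, in matrix form,
  Gamma_p phi = r_p,   with   (Gamma_p)_{ij} = gamma(|i - j|),
                       (r_p)_i = gamma(i),   i,j = 1..p.
Substitute the sample gammas (Toeplitz matrix and right-hand side of size 1):
  Gamma_p = [[4.0604]]
  r_p     = [-0.4954]
With p = 1 this is the single equation gamma(0) phi_1 = gamma(1):
  phi_hat_1 = gamma(1) / gamma(0) = -0.4954 / 4.0604 = -0.1220.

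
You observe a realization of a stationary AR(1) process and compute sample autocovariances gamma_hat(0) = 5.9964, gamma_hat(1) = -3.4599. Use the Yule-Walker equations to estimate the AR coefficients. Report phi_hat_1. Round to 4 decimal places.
\hat\phi_{1} = -0.5770

The Yule-Walker equations for an AR(p) process read, in matrix form,
  Gamma_p phi = r_p,   with   (Gamma_p)_{ij} = gamma(|i - j|),
                       (r_p)_i = gamma(i),   i,j = 1..p.
Substitute the sample gammas (Toeplitz matrix and right-hand side of size 1):
  Gamma_p = [[5.9964]]
  r_p     = [-3.4599]
With p = 1 this is the single equation gamma(0) phi_1 = gamma(1):
  phi_hat_1 = gamma(1) / gamma(0) = -3.4599 / 5.9964 = -0.5770.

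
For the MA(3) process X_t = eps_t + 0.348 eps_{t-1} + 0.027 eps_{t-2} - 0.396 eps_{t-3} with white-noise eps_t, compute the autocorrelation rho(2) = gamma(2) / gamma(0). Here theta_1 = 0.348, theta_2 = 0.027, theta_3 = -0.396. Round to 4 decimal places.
\rho(2) = -0.0867

For an MA(q) process with theta_0 = 1, the autocovariance is
  gamma(k) = sigma^2 * sum_{i=0..q-k} theta_i * theta_{i+k},
and rho(k) = gamma(k) / gamma(0). Sigma^2 cancels.
  numerator   = (1)*(0.027) + (0.348)*(-0.396) = -0.110808.
  denominator = (1)^2 + (0.348)^2 + (0.027)^2 + (-0.396)^2 = 1.278649.
  rho(2) = -0.110808 / 1.278649 = -0.0867.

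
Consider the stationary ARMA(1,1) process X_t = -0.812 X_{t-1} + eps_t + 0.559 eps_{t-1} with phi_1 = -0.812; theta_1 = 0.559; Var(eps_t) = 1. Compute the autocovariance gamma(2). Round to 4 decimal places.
\gamma(2) = 0.3293

Multiply the model equation by X_{t-k} and take expectations. With theta_0 = psi_0 = 1 and psi_j the MA(infinity) weights, this gives
  gamma(k) - sum_i phi_i gamma(k-i) = c_k,
  c_k = sigma^2 * sum_{j=k..q} theta_j psi_{j-k}   (c_k = 0 for k > q),
using gamma(-m) = gamma(m).
psi-weights needed (psi_j = theta_j + sum_i phi_i psi_{j-i}):
  psi_1 = theta_1 + phi_1 = 0.559 + (-0.812) = -0.253
Right-hand sides:
  c_0 = sigma^2 (1 + theta_1 psi_1) = 1 * (1 + (0.559)(-0.253)) = 1 * 0.858573 = 0.858573
  c_1 = sigma^2 theta_1 = 1 * (0.559) = 0.559
  c_2 = 0
Equations for k = 0 and k = 1 (AR order 1):
  gamma(0) = phi_1 gamma(1) + c_0
  gamma(1) = phi_1 gamma(0) + c_1
Substituting the second into the first: gamma(0) (1 - phi_1^2) = c_0 + phi_1 c_1, so
  gamma(0) = (c_0 + phi_1 c_1) / (1 - phi_1^2) = (0.858573 + (-0.812)(0.559)) / (1 - (-0.812)^2) = 0.404665 / 0.340656 = 1.187899.
  gamma(1) = phi_1 gamma(0) + c_1 = (-0.812)(1.187899) + (0.559) = -0.405574.
For k = 2 (> q): gamma(2) = phi_1 gamma(1) = (-0.812)(-0.405574) = 0.329326.
Therefore gamma(2) = 0.3293 (to 4 decimal places).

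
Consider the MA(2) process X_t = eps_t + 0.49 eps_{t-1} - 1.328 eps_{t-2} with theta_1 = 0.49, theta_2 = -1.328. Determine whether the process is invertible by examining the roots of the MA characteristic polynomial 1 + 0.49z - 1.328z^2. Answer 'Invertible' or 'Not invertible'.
\text{Not invertible}

The MA(q) characteristic polynomial is P(z) = 1 + 0.49z - 1.328z^2.
Invertibility requires all roots to lie outside the unit circle, i.e. |z| > 1 for every root.
Set 1 + (0.49) z + (-1.328) z^2 = 0, i.e. a z^2 + b z + c = 0 with a = -1.328, b = 0.49, c = 1.
Discriminant D = b^2 - 4ac = (0.49)^2 - 4*(-1.328)*1 = 0.2401 - (-5.312) = 5.5521.
D >= 0, so the roots are real: z = (-b +/- sqrt(D)) / (2a) = (-0.49 +/- 2.356289) / (-2.656).
  z_1 = (-0.49 + 2.356289) / (-2.656) = -0.7027,   |z_1| = 0.7027.
  z_2 = (-0.49 - 2.356289) / (-2.656) = 1.0716,   |z_2| = 1.0716.
Moduli of all roots: 0.7027, 1.0716.
All moduli strictly greater than 1? No.
Verdict: Not invertible.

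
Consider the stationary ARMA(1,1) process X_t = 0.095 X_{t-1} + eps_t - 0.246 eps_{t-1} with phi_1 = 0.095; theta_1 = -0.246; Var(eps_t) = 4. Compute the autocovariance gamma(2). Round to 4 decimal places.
\gamma(2) = -0.0565

Multiply the model equation by X_{t-k} and take expectations. With theta_0 = psi_0 = 1 and psi_j the MA(infinity) weights, this gives
  gamma(k) - sum_i phi_i gamma(k-i) = c_k,
  c_k = sigma^2 * sum_{j=k..q} theta_j psi_{j-k}   (c_k = 0 for k > q),
using gamma(-m) = gamma(m).
psi-weights needed (psi_j = theta_j + sum_i phi_i psi_{j-i}):
  psi_1 = theta_1 + phi_1 = -0.246 + (0.095) = -0.151
Right-hand sides:
  c_0 = sigma^2 (1 + theta_1 psi_1) = 4 * (1 + (-0.246)(-0.151)) = 4 * 1.037146 = 4.148584
  c_1 = sigma^2 theta_1 = 4 * (-0.246) = -0.984
  c_2 = 0
Equations for k = 0 and k = 1 (AR order 1):
  gamma(0) = phi_1 gamma(1) + c_0
  gamma(1) = phi_1 gamma(0) + c_1
Substituting the second into the first: gamma(0) (1 - phi_1^2) = c_0 + phi_1 c_1, so
  gamma(0) = (c_0 + phi_1 c_1) / (1 - phi_1^2) = (4.148584 + (0.095)(-0.984)) / (1 - (0.095)^2) = 4.055104 / 0.990975 = 4.092035.
  gamma(1) = phi_1 gamma(0) + c_1 = (0.095)(4.092035) + (-0.984) = -0.595257.
For k = 2 (> q): gamma(2) = phi_1 gamma(1) = (0.095)(-0.595257) = -0.056549.
Therefore gamma(2) = -0.0565 (to 4 decimal places).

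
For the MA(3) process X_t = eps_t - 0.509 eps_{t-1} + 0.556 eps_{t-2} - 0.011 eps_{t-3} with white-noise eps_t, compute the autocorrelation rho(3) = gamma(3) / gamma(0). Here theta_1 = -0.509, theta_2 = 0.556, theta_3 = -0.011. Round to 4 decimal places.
\rho(3) = -0.0070

For an MA(q) process with theta_0 = 1, the autocovariance is
  gamma(k) = sigma^2 * sum_{i=0..q-k} theta_i * theta_{i+k},
and rho(k) = gamma(k) / gamma(0). Sigma^2 cancels.
  numerator   = (1)*(-0.011) = -0.011.
  denominator = (1)^2 + (-0.509)^2 + (0.556)^2 + (-0.011)^2 = 1.568338.
  rho(3) = -0.011 / 1.568338 = -0.0070.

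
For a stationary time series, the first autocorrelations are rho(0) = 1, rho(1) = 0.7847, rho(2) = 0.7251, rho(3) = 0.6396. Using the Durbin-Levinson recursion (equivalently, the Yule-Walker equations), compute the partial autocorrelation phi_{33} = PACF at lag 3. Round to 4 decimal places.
\phi_{33} = 0.0261

The PACF at lag k is phi_{kk}, the last component of the solution
to the Yule-Walker system G_k phi = r_k where
  (G_k)_{ij} = rho(|i - j|), (r_k)_i = rho(i), i,j = 1..k.
Equivalently, Durbin-Levinson gives phi_{kk} iteratively:
  phi_{11} = rho(1)
  phi_{kk} = [rho(k) - sum_{j=1..k-1} phi_{k-1,j} rho(k-j)]
            / [1 - sum_{j=1..k-1} phi_{k-1,j} rho(j)],
  phi_{k,j} = phi_{k-1,j} - phi_{kk} phi_{k-1,k-j},  j = 1..k-1.
Step k = 1:
  phi_11 = rho(1) = 0.7847.
Step k = 2:
  phi_22 = [rho(2) - phi_11 rho(1)] / [1 - phi_11 rho(1)] = [0.7251 - (0.7847)(0.7847)] / [1 - (0.7847)(0.7847)]
         = 0.10934591 / 0.38424591 = 0.284573.
  Update: phi_21 = phi_11 - phi_22 phi_11 = 0.7847 - (0.284573)(0.7847) = 0.561396.
Step k = 3:
  phi_33 = [rho(3) - phi_21 rho(2) - phi_22 rho(1)] / [1 - phi_21 rho(1) - phi_22 rho(2)]
    numerator   = 0.6396 - (0.561396)(0.7251) - (0.284573)(0.7847) = 0.0092277
    denominator = 1 - (0.561396)(0.7847) - (0.284573)(0.7251) = 0.35312905
  phi_33 = 0.0092277 / 0.35312905 = 0.0261.
Therefore phi_{33} = 0.0261.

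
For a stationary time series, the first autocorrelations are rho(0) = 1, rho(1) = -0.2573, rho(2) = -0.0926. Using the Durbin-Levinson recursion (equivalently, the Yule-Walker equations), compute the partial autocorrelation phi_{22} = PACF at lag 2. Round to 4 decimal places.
\phi_{22} = -0.1701

The PACF at lag k is phi_{kk}, the last component of the solution
to the Yule-Walker system G_k phi = r_k where
  (G_k)_{ij} = rho(|i - j|), (r_k)_i = rho(i), i,j = 1..k.
Equivalently, Durbin-Levinson gives phi_{kk} iteratively:
  phi_{11} = rho(1)
  phi_{kk} = [rho(k) - sum_{j=1..k-1} phi_{k-1,j} rho(k-j)]
            / [1 - sum_{j=1..k-1} phi_{k-1,j} rho(j)],
  phi_{k,j} = phi_{k-1,j} - phi_{kk} phi_{k-1,k-j},  j = 1..k-1.
Step k = 1:
  phi_11 = rho(1) = -0.2573.
Step k = 2:
  phi_22 = [rho(2) - phi_11 rho(1)] / [1 - phi_11 rho(1)] = [-0.0926 - (-0.2573)(-0.2573)] / [1 - (-0.2573)(-0.2573)]
         = -0.15880329 / 0.93379671 = -0.1701.
Therefore phi_{22} = -0.1701.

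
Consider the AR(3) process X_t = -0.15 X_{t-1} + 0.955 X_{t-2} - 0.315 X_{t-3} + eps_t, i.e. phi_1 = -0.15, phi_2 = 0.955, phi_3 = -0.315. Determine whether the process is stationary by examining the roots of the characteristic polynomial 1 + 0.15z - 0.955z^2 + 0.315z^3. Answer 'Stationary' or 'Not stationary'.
\text{Not stationary}

The AR(p) characteristic polynomial is P(z) = 1 + 0.15z - 0.955z^2 + 0.315z^3.
Stationarity requires all roots to lie outside the unit circle, i.e. |z| > 1 for every root.
Degree 3: look for a simple real root z0 first, then factor out (1 - z/z0) and solve the remaining quadratic.
Testing z0 = 2: P(2) = 1 + (0.15)(2) + (-0.955)(2)^2 + (0.315)(2)^3
  = 1 + (0.3) + (-3.82) + (2.52) = 0.  So z_0 = 2 is a root, |z_0| = 2.
Divide out the factor (1 - 0.5 z) = (1 - z/z0) (since 1/z0 = 0.5):
  P(z) = (1 - 0.5 z)(1 + (0.65) z + (-0.63) z^2)
  [check: z-coef 0.65 - (0.5) = 0.15; z^2-coef -0.63 - (0.5)(0.65) = -0.955; z^3-coef -(0.5)(-0.63) = 0.315.]
Remaining roots from the quadratic factor 1 + (0.65) z + (-0.63) z^2:
  Set 1 + (0.65) z + (-0.63) z^2 = 0, i.e. a z^2 + b z + c = 0 with a = -0.63, b = 0.65, c = 1.
  Discriminant D = b^2 - 4ac = (0.65)^2 - 4*(-0.63)*1 = 0.4225 - (-2.52) = 2.9425.
  D >= 0, so the roots are real: z = (-b +/- sqrt(D)) / (2a) = (-0.65 +/- 1.715372) / (-1.26).
    z_1 = (-0.65 + 1.715372) / (-1.26) = -0.8455,   |z_1| = 0.8455.
    z_2 = (-0.65 - 1.715372) / (-1.26) = 1.8773,   |z_2| = 1.8773.
Moduli of all roots: 2.0000, 0.8455, 1.8773.
All moduli strictly greater than 1? No.
Verdict: Not stationary.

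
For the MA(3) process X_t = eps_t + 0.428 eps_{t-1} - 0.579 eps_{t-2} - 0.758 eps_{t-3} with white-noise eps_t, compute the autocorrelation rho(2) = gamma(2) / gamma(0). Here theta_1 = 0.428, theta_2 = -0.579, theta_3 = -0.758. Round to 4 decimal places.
\rho(2) = -0.4316

For an MA(q) process with theta_0 = 1, the autocovariance is
  gamma(k) = sigma^2 * sum_{i=0..q-k} theta_i * theta_{i+k},
and rho(k) = gamma(k) / gamma(0). Sigma^2 cancels.
  numerator   = (1)*(-0.579) + (0.428)*(-0.758) = -0.903424.
  denominator = (1)^2 + (0.428)^2 + (-0.579)^2 + (-0.758)^2 = 2.092989.
  rho(2) = -0.903424 / 2.092989 = -0.4316.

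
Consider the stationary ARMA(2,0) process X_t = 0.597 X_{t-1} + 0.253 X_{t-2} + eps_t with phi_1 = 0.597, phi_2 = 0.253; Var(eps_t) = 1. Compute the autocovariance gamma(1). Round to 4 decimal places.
\gamma(1) = 2.3634

Multiply the model equation by X_{t-k} and take expectations. With theta_0 = psi_0 = 1 and psi_j the MA(infinity) weights, this gives
  gamma(k) - sum_i phi_i gamma(k-i) = c_k,
  c_k = sigma^2 * sum_{j=k..q} theta_j psi_{j-k}   (c_k = 0 for k > q),
using gamma(-m) = gamma(m).
Pure AR (q = 0): c_0 = sigma^2 = 1, c_k = 0 for k >= 1.
Equations for k = 0, 1, 2 (AR order 2, c_2 = 0):
  (E0) gamma(0) = phi_1 gamma(1) + phi_2 gamma(2) + c_0
  (E1) gamma(1) = phi_1 gamma(0) + phi_2 gamma(1) + c_1
  (E2) gamma(2) = phi_1 gamma(1) + phi_2 gamma(0)
From (E1): gamma(1) = A gamma(0) + B with
  A = phi_1 / (1 - phi_2) = 0.597 / 0.747 = 0.799197,   B = c_1 / (1 - phi_2) = 0 / 0.747 = 0.
Insert (E2) into (E0): gamma(0) (1 - phi_2^2) = phi_1 (1 + phi_2) gamma(1) + c_0.
  phi_1 (1 + phi_2) = (0.597)(1.253) = 0.748041,   1 - phi_2^2 = 0.935991.
Replace gamma(1) by A gamma(0) + B and collect gamma(0):
  gamma(0) [0.935991 - (0.748041)(0.799197)] = c_0 = 1
  gamma(0) * 0.338159 = 1
  gamma(0) = 1 / 0.338159 = 2.957188.
  gamma(1) = A gamma(0) = (0.799197)(2.957188) = 2.363376.
Therefore gamma(1) = 2.3634 (to 4 decimal places).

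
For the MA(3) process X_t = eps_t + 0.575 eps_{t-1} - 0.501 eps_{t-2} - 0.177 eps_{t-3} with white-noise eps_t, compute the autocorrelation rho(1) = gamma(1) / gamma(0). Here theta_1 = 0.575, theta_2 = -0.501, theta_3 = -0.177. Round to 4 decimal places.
\rho(1) = 0.2329

For an MA(q) process with theta_0 = 1, the autocovariance is
  gamma(k) = sigma^2 * sum_{i=0..q-k} theta_i * theta_{i+k},
and rho(k) = gamma(k) / gamma(0). Sigma^2 cancels.
  numerator   = (1)*(0.575) + (0.575)*(-0.501) + (-0.501)*(-0.177) = 0.375602.
  denominator = (1)^2 + (0.575)^2 + (-0.501)^2 + (-0.177)^2 = 1.612955.
  rho(1) = 0.375602 / 1.612955 = 0.2329.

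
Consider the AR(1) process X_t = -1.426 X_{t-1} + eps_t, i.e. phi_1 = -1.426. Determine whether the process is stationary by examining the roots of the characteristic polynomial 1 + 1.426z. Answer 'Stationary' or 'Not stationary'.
\text{Not stationary}

The AR(p) characteristic polynomial is P(z) = 1 + 1.426z.
Stationarity requires all roots to lie outside the unit circle, i.e. |z| > 1 for every root.
This is linear in z: 1 + (1.426) z = 0  =>  z = -1/(1.426) = -0.701262,  |z| = 0.701262.
Moduli of all roots: 0.7013.
All moduli strictly greater than 1? No.
Verdict: Not stationary.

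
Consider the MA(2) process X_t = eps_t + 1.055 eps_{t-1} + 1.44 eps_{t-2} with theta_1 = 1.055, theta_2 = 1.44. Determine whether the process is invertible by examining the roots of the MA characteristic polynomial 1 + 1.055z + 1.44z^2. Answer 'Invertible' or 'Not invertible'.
\text{Not invertible}

The MA(q) characteristic polynomial is P(z) = 1 + 1.055z + 1.44z^2.
Invertibility requires all roots to lie outside the unit circle, i.e. |z| > 1 for every root.
Set 1 + (1.055) z + (1.44) z^2 = 0, i.e. a z^2 + b z + c = 0 with a = 1.44, b = 1.055, c = 1.
Discriminant D = b^2 - 4ac = (1.055)^2 - 4*(1.44)*1 = 1.113025 - (5.76) = -4.646975.
D < 0, so the roots are the complex-conjugate pair z = (-b +/- i sqrt(-D)) / (2a) = -0.3663 +/- 0.7485i.
For a conjugate pair |z|^2 = z * conj(z) = (product of roots) = c/a = 1/(1.44) = 0.694444, so |z| = sqrt(0.694444) = 0.8333 for both roots.
Moduli of all roots: 0.8333, 0.8333.
All moduli strictly greater than 1? No.
Verdict: Not invertible.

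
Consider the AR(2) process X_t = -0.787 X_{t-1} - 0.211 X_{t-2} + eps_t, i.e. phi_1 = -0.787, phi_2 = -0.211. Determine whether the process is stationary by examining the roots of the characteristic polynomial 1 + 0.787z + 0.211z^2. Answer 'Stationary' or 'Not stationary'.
\text{Stationary}

The AR(p) characteristic polynomial is P(z) = 1 + 0.787z + 0.211z^2.
Stationarity requires all roots to lie outside the unit circle, i.e. |z| > 1 for every root.
Set 1 + (0.787) z + (0.211) z^2 = 0, i.e. a z^2 + b z + c = 0 with a = 0.211, b = 0.787, c = 1.
Discriminant D = b^2 - 4ac = (0.787)^2 - 4*(0.211)*1 = 0.619369 - (0.844) = -0.224631.
D < 0, so the roots are the complex-conjugate pair z = (-b +/- i sqrt(-D)) / (2a) = -1.8649 +/- 1.1231i.
For a conjugate pair |z|^2 = z * conj(z) = (product of roots) = c/a = 1/(0.211) = 4.739336, so |z| = sqrt(4.739336) = 2.177 for both roots.
Moduli of all roots: 2.1770, 2.1770.
All moduli strictly greater than 1? Yes.
Verdict: Stationary.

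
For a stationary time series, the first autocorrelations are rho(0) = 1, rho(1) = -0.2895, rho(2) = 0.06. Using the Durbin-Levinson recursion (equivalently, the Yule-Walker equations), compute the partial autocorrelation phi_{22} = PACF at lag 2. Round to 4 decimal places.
\phi_{22} = -0.0260

The PACF at lag k is phi_{kk}, the last component of the solution
to the Yule-Walker system G_k phi = r_k where
  (G_k)_{ij} = rho(|i - j|), (r_k)_i = rho(i), i,j = 1..k.
Equivalently, Durbin-Levinson gives phi_{kk} iteratively:
  phi_{11} = rho(1)
  phi_{kk} = [rho(k) - sum_{j=1..k-1} phi_{k-1,j} rho(k-j)]
            / [1 - sum_{j=1..k-1} phi_{k-1,j} rho(j)],
  phi_{k,j} = phi_{k-1,j} - phi_{kk} phi_{k-1,k-j},  j = 1..k-1.
Step k = 1:
  phi_11 = rho(1) = -0.2895.
Step k = 2:
  phi_22 = [rho(2) - phi_11 rho(1)] / [1 - phi_11 rho(1)] = [0.06 - (-0.2895)(-0.2895)] / [1 - (-0.2895)(-0.2895)]
         = -0.02381025 / 0.91618975 = -0.026.
Therefore phi_{22} = -0.0260.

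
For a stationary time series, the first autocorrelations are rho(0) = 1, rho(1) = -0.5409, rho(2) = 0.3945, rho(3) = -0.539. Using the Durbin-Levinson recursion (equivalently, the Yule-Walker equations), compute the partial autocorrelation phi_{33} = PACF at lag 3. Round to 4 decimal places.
\phi_{33} = -0.4019

The PACF at lag k is phi_{kk}, the last component of the solution
to the Yule-Walker system G_k phi = r_k where
  (G_k)_{ij} = rho(|i - j|), (r_k)_i = rho(i), i,j = 1..k.
Equivalently, Durbin-Levinson gives phi_{kk} iteratively:
  phi_{11} = rho(1)
  phi_{kk} = [rho(k) - sum_{j=1..k-1} phi_{k-1,j} rho(k-j)]
            / [1 - sum_{j=1..k-1} phi_{k-1,j} rho(j)],
  phi_{k,j} = phi_{k-1,j} - phi_{kk} phi_{k-1,k-j},  j = 1..k-1.
Step k = 1:
  phi_11 = rho(1) = -0.5409.
Step k = 2:
  phi_22 = [rho(2) - phi_11 rho(1)] / [1 - phi_11 rho(1)] = [0.3945 - (-0.5409)(-0.5409)] / [1 - (-0.5409)(-0.5409)]
         = 0.10192719 / 0.70742719 = 0.144082.
  Update: phi_21 = phi_11 - phi_22 phi_11 = -0.5409 - (0.144082)(-0.5409) = -0.462966.
Step k = 3:
  phi_33 = [rho(3) - phi_21 rho(2) - phi_22 rho(1)] / [1 - phi_21 rho(1) - phi_22 rho(2)]
    numerator   = -0.539 - (-0.462966)(0.3945) - (0.144082)(-0.5409) = -0.2784261
    denominator = 1 - (-0.462966)(-0.5409) - (0.144082)(0.3945) = 0.69274136
  phi_33 = -0.2784261 / 0.69274136 = -0.4019.
Therefore phi_{33} = -0.4019.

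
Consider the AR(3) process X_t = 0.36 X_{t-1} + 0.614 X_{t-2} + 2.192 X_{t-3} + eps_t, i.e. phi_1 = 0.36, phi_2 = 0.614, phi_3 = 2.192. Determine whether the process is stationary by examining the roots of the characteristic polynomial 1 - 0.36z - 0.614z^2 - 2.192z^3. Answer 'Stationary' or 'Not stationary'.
\text{Not stationary}

The AR(p) characteristic polynomial is P(z) = 1 - 0.36z - 0.614z^2 - 2.192z^3.
Stationarity requires all roots to lie outside the unit circle, i.e. |z| > 1 for every root.
Degree 3: look for a simple real root z0 first, then factor out (1 - z/z0) and solve the remaining quadratic.
Testing z0 = 0.625: P(0.625) = 1 + (-0.36)(0.625) + (-0.614)(0.625)^2 + (-2.192)(0.625)^3
  = 1 + (-0.225) + (-0.239844) + (-0.535156) = 0.  So z_0 = 0.625 is a root, |z_0| = 0.625.
Divide out the factor (1 - 1.6 z) = (1 - z/z0) (since 1/z0 = 1.6):
  P(z) = (1 - 1.6 z)(1 + (1.24) z + (1.37) z^2)
  [check: z-coef 1.24 - (1.6) = -0.36; z^2-coef 1.37 - (1.6)(1.24) = -0.614; z^3-coef -(1.6)(1.37) = -2.192.]
Remaining roots from the quadratic factor 1 + (1.24) z + (1.37) z^2:
  Set 1 + (1.24) z + (1.37) z^2 = 0, i.e. a z^2 + b z + c = 0 with a = 1.37, b = 1.24, c = 1.
  Discriminant D = b^2 - 4ac = (1.24)^2 - 4*(1.37)*1 = 1.5376 - (5.48) = -3.9424.
  D < 0, so the roots are the complex-conjugate pair z = (-b +/- i sqrt(-D)) / (2a) = -0.4526 +/- 0.7247i.
  For a conjugate pair |z|^2 = z * conj(z) = (product of roots) = c/a = 1/(1.37) = 0.729927, so |z| = sqrt(0.729927) = 0.8544 for both roots.
Moduli of all roots: 0.6250, 0.8544, 0.8544.
All moduli strictly greater than 1? No.
Verdict: Not stationary.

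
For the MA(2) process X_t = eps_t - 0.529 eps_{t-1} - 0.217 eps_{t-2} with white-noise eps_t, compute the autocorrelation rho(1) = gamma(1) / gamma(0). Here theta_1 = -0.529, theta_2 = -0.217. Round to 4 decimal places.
\rho(1) = -0.3122

For an MA(q) process with theta_0 = 1, the autocovariance is
  gamma(k) = sigma^2 * sum_{i=0..q-k} theta_i * theta_{i+k},
and rho(k) = gamma(k) / gamma(0). Sigma^2 cancels.
  numerator   = (1)*(-0.529) + (-0.529)*(-0.217) = -0.414207.
  denominator = (1)^2 + (-0.529)^2 + (-0.217)^2 = 1.32693.
  rho(1) = -0.414207 / 1.32693 = -0.3122.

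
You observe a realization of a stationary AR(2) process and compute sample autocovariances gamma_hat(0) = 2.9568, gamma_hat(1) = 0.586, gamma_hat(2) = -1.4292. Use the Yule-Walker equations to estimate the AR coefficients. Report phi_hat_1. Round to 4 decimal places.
\hat\phi_{1} = 0.3060

The Yule-Walker equations for an AR(p) process read, in matrix form,
  Gamma_p phi = r_p,   with   (Gamma_p)_{ij} = gamma(|i - j|),
                       (r_p)_i = gamma(i),   i,j = 1..p.
Substitute the sample gammas (Toeplitz matrix and right-hand side of size 2):
  Gamma_p = [[2.9568, 0.586], [0.586, 2.9568]]
  r_p     = [0.586, -1.4292]
Written out:
  2.9568 phi_1 + 0.586 phi_2 = 0.586
  0.586 phi_1 + 2.9568 phi_2 = -1.4292
Solve by Cramer's rule:
  det = gamma(0)^2 - gamma(1)^2 = (2.9568)^2 - (0.586)^2 = 8.74266624 - 0.343396 = 8.39927024
  phi_hat_1 = [gamma(1) gamma(0) - gamma(1) gamma(2)] / det = [(0.586)(2.9568) - (0.586)(-1.4292)] / 8.39927024 = 2.570196 / 8.39927024 = 0.306
  phi_hat_2 = [gamma(0) gamma(2) - gamma(1)^2] / det = [(2.9568)(-1.4292) - (0.586)^2] / 8.39927024 = -4.56925456 / 8.39927024 = -0.544
So phi_hat = [0.3060, -0.5440].
Therefore phi_hat_1 = 0.3060.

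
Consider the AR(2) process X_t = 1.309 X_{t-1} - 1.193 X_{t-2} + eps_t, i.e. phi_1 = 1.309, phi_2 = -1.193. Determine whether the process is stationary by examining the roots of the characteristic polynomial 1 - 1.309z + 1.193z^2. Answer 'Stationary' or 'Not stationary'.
\text{Not stationary}

The AR(p) characteristic polynomial is P(z) = 1 - 1.309z + 1.193z^2.
Stationarity requires all roots to lie outside the unit circle, i.e. |z| > 1 for every root.
Set 1 + (-1.309) z + (1.193) z^2 = 0, i.e. a z^2 + b z + c = 0 with a = 1.193, b = -1.309, c = 1.
Discriminant D = b^2 - 4ac = (-1.309)^2 - 4*(1.193)*1 = 1.713481 - (4.772) = -3.058519.
D < 0, so the roots are the complex-conjugate pair z = (-b +/- i sqrt(-D)) / (2a) = 0.5486 +/- 0.733i.
For a conjugate pair |z|^2 = z * conj(z) = (product of roots) = c/a = 1/(1.193) = 0.838223, so |z| = sqrt(0.838223) = 0.9155 for both roots.
Moduli of all roots: 0.9155, 0.9155.
All moduli strictly greater than 1? No.
Verdict: Not stationary.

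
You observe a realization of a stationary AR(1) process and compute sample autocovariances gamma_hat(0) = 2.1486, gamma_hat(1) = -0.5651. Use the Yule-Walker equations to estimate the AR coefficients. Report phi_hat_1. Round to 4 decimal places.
\hat\phi_{1} = -0.2630

The Yule-Walker equations for an AR(p) process read, in matrix form,
  Gamma_p phi = r_p,   with   (Gamma_p)_{ij} = gamma(|i - j|),
                       (r_p)_i = gamma(i),   i,j = 1..p.
Substitute the sample gammas (Toeplitz matrix and right-hand side of size 1):
  Gamma_p = [[2.1486]]
  r_p     = [-0.5651]
With p = 1 this is the single equation gamma(0) phi_1 = gamma(1):
  phi_hat_1 = gamma(1) / gamma(0) = -0.5651 / 2.1486 = -0.2630.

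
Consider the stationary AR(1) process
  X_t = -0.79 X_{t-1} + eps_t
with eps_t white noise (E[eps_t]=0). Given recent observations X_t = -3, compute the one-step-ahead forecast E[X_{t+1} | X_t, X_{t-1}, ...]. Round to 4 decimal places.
E[X_{t+1} \mid \mathcal F_t] = 2.3700

For an AR(p) model X_t = c + sum_i phi_i X_{t-i} + eps_t, the
one-step-ahead conditional mean is
  E[X_{t+1} | X_t, ...] = c + sum_i phi_i X_{t+1-i}.
Substitute known values:
  E[X_{t+1} | ...] = (-0.79) * (-3)
                   = 2.3700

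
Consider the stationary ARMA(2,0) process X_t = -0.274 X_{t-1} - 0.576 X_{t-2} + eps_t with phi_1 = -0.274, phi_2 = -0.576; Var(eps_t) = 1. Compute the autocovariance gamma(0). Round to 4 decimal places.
\gamma(0) = 1.5431

Multiply the model equation by X_{t-k} and take expectations. With theta_0 = psi_0 = 1 and psi_j the MA(infinity) weights, this gives
  gamma(k) - sum_i phi_i gamma(k-i) = c_k,
  c_k = sigma^2 * sum_{j=k..q} theta_j psi_{j-k}   (c_k = 0 for k > q),
using gamma(-m) = gamma(m).
Pure AR (q = 0): c_0 = sigma^2 = 1, c_k = 0 for k >= 1.
Equations for k = 0, 1, 2 (AR order 2, c_2 = 0):
  (E0) gamma(0) = phi_1 gamma(1) + phi_2 gamma(2) + c_0
  (E1) gamma(1) = phi_1 gamma(0) + phi_2 gamma(1) + c_1
  (E2) gamma(2) = phi_1 gamma(1) + phi_2 gamma(0)
From (E1): gamma(1) = A gamma(0) + B with
  A = phi_1 / (1 - phi_2) = -0.274 / 1.576 = -0.173858,   B = c_1 / (1 - phi_2) = 0 / 1.576 = 0.
Insert (E2) into (E0): gamma(0) (1 - phi_2^2) = phi_1 (1 + phi_2) gamma(1) + c_0.
  phi_1 (1 + phi_2) = (-0.274)(0.424) = -0.116176,   1 - phi_2^2 = 0.668224.
Replace gamma(1) by A gamma(0) + B and collect gamma(0):
  gamma(0) [0.668224 - (-0.116176)(-0.173858)] = c_0 = 1
  gamma(0) * 0.648026 = 1
  gamma(0) = 1 / 0.648026 = 1.543148.
Therefore gamma(0) = 1.5431 (to 4 decimal places).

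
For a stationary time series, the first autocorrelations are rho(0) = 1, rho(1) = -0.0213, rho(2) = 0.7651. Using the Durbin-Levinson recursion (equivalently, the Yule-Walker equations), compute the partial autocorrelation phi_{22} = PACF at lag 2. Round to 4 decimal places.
\phi_{22} = 0.7650

The PACF at lag k is phi_{kk}, the last component of the solution
to the Yule-Walker system G_k phi = r_k where
  (G_k)_{ij} = rho(|i - j|), (r_k)_i = rho(i), i,j = 1..k.
Equivalently, Durbin-Levinson gives phi_{kk} iteratively:
  phi_{11} = rho(1)
  phi_{kk} = [rho(k) - sum_{j=1..k-1} phi_{k-1,j} rho(k-j)]
            / [1 - sum_{j=1..k-1} phi_{k-1,j} rho(j)],
  phi_{k,j} = phi_{k-1,j} - phi_{kk} phi_{k-1,k-j},  j = 1..k-1.
Step k = 1:
  phi_11 = rho(1) = -0.0213.
Step k = 2:
  phi_22 = [rho(2) - phi_11 rho(1)] / [1 - phi_11 rho(1)] = [0.7651 - (-0.0213)(-0.0213)] / [1 - (-0.0213)(-0.0213)]
         = 0.76464631 / 0.99954631 = 0.765.
Therefore phi_{22} = 0.7650.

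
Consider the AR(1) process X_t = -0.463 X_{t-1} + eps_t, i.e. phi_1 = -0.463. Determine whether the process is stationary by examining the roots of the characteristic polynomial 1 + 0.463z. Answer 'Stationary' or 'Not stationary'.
\text{Stationary}

The AR(p) characteristic polynomial is P(z) = 1 + 0.463z.
Stationarity requires all roots to lie outside the unit circle, i.e. |z| > 1 for every root.
This is linear in z: 1 + (0.463) z = 0  =>  z = -1/(0.463) = -2.159827,  |z| = 2.159827.
Moduli of all roots: 2.1598.
All moduli strictly greater than 1? Yes.
Verdict: Stationary.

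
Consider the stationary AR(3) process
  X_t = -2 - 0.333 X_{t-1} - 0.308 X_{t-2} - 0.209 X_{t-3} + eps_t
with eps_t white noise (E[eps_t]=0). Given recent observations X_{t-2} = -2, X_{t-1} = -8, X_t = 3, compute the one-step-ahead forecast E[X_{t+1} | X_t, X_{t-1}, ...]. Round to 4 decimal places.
E[X_{t+1} \mid \mathcal F_t] = -0.1170

For an AR(p) model X_t = c + sum_i phi_i X_{t-i} + eps_t, the
one-step-ahead conditional mean is
  E[X_{t+1} | X_t, ...] = c + sum_i phi_i X_{t+1-i}.
Substitute known values:
  E[X_{t+1} | ...] = -2 + (-0.333) * (3) + (-0.308) * (-8) + (-0.209) * (-2)
                   = -0.1170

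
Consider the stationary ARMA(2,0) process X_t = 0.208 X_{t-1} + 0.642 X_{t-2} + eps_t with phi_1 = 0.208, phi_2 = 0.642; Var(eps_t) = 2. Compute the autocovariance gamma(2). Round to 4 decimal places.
\gamma(2) = 3.9181

Multiply the model equation by X_{t-k} and take expectations. With theta_0 = psi_0 = 1 and psi_j the MA(infinity) weights, this gives
  gamma(k) - sum_i phi_i gamma(k-i) = c_k,
  c_k = sigma^2 * sum_{j=k..q} theta_j psi_{j-k}   (c_k = 0 for k > q),
using gamma(-m) = gamma(m).
Pure AR (q = 0): c_0 = sigma^2 = 2, c_k = 0 for k >= 1.
Equations for k = 0, 1, 2 (AR order 2, c_2 = 0):
  (E0) gamma(0) = phi_1 gamma(1) + phi_2 gamma(2) + c_0
  (E1) gamma(1) = phi_1 gamma(0) + phi_2 gamma(1) + c_1
  (E2) gamma(2) = phi_1 gamma(1) + phi_2 gamma(0)
From (E1): gamma(1) = A gamma(0) + B with
  A = phi_1 / (1 - phi_2) = 0.208 / 0.358 = 0.581006,   B = c_1 / (1 - phi_2) = 0 / 0.358 = 0.
Insert (E2) into (E0): gamma(0) (1 - phi_2^2) = phi_1 (1 + phi_2) gamma(1) + c_0.
  phi_1 (1 + phi_2) = (0.208)(1.642) = 0.341536,   1 - phi_2^2 = 0.587836.
Replace gamma(1) by A gamma(0) + B and collect gamma(0):
  gamma(0) [0.587836 - (0.341536)(0.581006)] = c_0 = 2
  gamma(0) * 0.389402 = 2
  gamma(0) = 2 / 0.389402 = 5.136085.
  gamma(1) = A gamma(0) = (0.581006)(5.136085) = 2.984094.
  gamma(2) = phi_1 gamma(1) + phi_2 gamma(0) = (0.208)(2.984094) + (0.642)(5.136085) = 3.918058.
Therefore gamma(2) = 3.9181 (to 4 decimal places).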